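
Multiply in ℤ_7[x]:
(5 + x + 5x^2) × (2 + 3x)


Expand and collect like terms; reduce coefficients mod 7:
x^0: 5·2 = 10 ≡ 3 (mod 7)
x^1: 5·3 + 1·2 = 17 ≡ 3 (mod 7)
x^2: 1·3 + 5·2 = 13 ≡ 6 (mod 7)
x^3: 5·3 = 15 ≡ 1 (mod 7)
Result: 3 + 3x + 6x^2 + x^3

f · g = 3 + 3x + 6x^2 + x^3


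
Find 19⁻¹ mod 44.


Use the extended Euclidean algorithm to write 1 = 19·s + 44·t; then s mod 44 is the inverse.
Euclidean algorithm:
  19 = 0·44 + 19
  44 = 2·19 + 6
  19 = 3·6 + 1
  6 = 6·1 + 0
gcd(19,44) = 1
Back-substitution gives: 19·(7) + 44·(-3) = 1
So 19⁻¹ ≡ 7 ≡ 7 (mod 44)
Check: 19 × 7 = 133 ≡ 1 (mod 44) ✓

19⁻¹ ≡ 7 (mod 44)


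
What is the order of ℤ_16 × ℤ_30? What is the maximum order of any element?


|ℤ_16 × ℤ_30| = 16 × 30 = 480
Max element order = lcm(16,30) = 240
Cyclic? No (gcd=2)

|ℤ_16×ℤ_30| = 480, max element order = 240


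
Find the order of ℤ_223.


ℤ_n has n elements.

|ℤ_223| = 223


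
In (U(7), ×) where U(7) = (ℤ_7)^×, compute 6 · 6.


Operation: multiplication mod 7
6 · 6 = (a × b) mod 7 with a = 6, b = 6

6 · 6 = 1


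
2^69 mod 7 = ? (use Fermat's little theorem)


Fermat's little theorem: if p is prime and gcd(a,p)=1, then a^(p-1) ≡ 1 (mod p)
p = 7 is prime, gcd(2,7) = 1
Reduce exponent: 69 mod 6 = 3
So 2^69 ≡ 2^3 (mod 7)
2^3 mod 7 = 1

2^69 ≡ 1 (mod 7)


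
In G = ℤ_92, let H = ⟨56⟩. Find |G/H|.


|⟨56⟩| = n / gcd(56, 92) = 92 / 4 = 23
H is normal (ℤ_92 is abelian).
|G/H| = |G| / |H| = 92 / 23 = 4

|G/H| = 4


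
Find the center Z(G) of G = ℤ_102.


Z(G) = {g ∈ G | gx = xg for all x ∈ G}
ℤ_102 is abelian, so Z(G) = G

Z(ℤ_102) = ℤ_102


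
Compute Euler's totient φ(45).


Factor n: 45 = 3^2 × 5
φ(n) = n · ∏(1 - 1/p) over distinct primes p | n
φ(45) = 45 · (1 - 1/3) · (1 - 1/5) = 24

φ(45) = 24


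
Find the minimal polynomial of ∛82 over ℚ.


∛82 satisfies x³ - 82 = 0, irreducible over ℚ (no rational root; 82 is not a perfect cube)

Minimal polynomial: x³ - 82


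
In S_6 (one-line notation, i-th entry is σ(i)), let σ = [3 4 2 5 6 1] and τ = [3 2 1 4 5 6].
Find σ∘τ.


σ∘τ: apply τ first, then σ
1 →τ 3 →σ 2
2 →τ 2 →σ 4
3 →τ 1 →σ 3
4 →τ 4 →σ 5
5 →τ 5 →σ 6
6 →τ 6 →σ 1

σ∘τ = [2 4 3 5 6 1]


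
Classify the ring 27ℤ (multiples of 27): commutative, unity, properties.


27ℤ is a commutative ring under +,× but has no multiplicative identity (1 ∉ 27ℤ); it has no zero divisors, but without unity it is not an integral domain
Commutative: Yes
Integral domain: No
Has unity: No

27ℤ (multiples of 27): Commutative=Yes, Unity=No


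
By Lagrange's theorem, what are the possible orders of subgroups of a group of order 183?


Lagrange's theorem: |H| divides |G|
|G| = 183
Divisors of 183: 1, 3, 61, 183

Possible subgroup orders: {1, 3, 61, 183}


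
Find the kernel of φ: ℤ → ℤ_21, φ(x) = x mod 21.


Kernel = preimage of identity
ker(φ) = {x ∈ ℤ : x ≡ 0 (mod 21)} = 21ℤ = {0, ±21, ±42, ...}

ker(φ) = 21ℤ


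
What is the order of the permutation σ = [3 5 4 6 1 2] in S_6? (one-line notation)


Cycle decomposition: (1 3 4 6 2 5)
Cycle lengths: 6
Order = lcm(6) = 6

ord(σ) = 6


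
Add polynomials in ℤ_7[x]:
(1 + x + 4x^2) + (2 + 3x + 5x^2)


Add coefficients mod 7:
x^0: 1 + 2 = 3 (mod 7)
x^1: 1 + 3 = 4 (mod 7)
x^2: 4 + 5 = 2 (mod 7)
Result: 3 + 4x + 2x^2

f + g = 3 + 4x + 2x^2


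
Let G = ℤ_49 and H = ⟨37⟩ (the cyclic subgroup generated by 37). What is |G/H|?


|⟨37⟩| = n / gcd(37, 49) = 49 / 1 = 49
H is normal (ℤ_49 is abelian).
|G/H| = |G| / |H| = 49 / 49 = 1

|G/H| = 1


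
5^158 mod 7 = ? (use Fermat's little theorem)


Fermat's little theorem: if p is prime and gcd(a,p)=1, then a^(p-1) ≡ 1 (mod p)
p = 7 is prime, gcd(5,7) = 1
Reduce exponent: 158 mod 6 = 2
So 5^158 ≡ 5^2 (mod 7)
5^2 mod 7 = 4

5^158 ≡ 4 (mod 7)


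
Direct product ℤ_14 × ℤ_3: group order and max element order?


|ℤ_14 × ℤ_3| = 14 × 3 = 42
Max element order = lcm(14,3) = 42
Cyclic? Yes (gcd=1)

|ℤ_14×ℤ_3| = 42, max element order = 42


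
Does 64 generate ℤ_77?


g generates ℤ_n iff gcd(g, n) = 1
gcd(64, 77) = 1
Since gcd = 1, 64 is a generator.

Yes, 64 generates ℤ_77


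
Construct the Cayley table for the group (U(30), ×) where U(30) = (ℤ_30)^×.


Elements: {1, 7, 11, 13, 17, 19, 23, 29}
Operation: multiplication mod 30
Entry (a, b) = (a × b) mod 30

Cayley table:
   |  1 |  7 | 11 | 13 | 17 | 19 | 23 | 29
 1 |  1 |  7 | 11 | 13 | 17 | 19 | 23 | 29
 7 |  7 | 19 | 17 |  1 | 29 | 13 | 11 | 23
11 | 11 | 17 |  1 | 23 |  7 | 29 | 13 | 19
13 | 13 |  1 | 23 | 19 | 11 |  7 | 29 | 17
17 | 17 | 29 |  7 | 11 | 19 | 23 |  1 | 13
19 | 19 | 13 | 29 |  7 | 23 |  1 | 17 | 11
23 | 23 | 11 | 13 | 29 |  1 | 17 | 19 |  7
29 | 29 | 23 | 19 | 17 | 13 | 11 |  7 |  1


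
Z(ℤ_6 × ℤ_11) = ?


Z(G) = {g ∈ G | gx = xg for all x ∈ G}
Direct product of abelian groups is abelian, so Z(G) = G

Z(ℤ_6 × ℤ_11) = ℤ_6 × ℤ_11


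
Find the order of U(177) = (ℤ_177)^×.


U(n) is the group of units mod n; |U(n)| = φ(n)
|U(177)| = φ(177) = 116

|U(177) = (ℤ_177)^×| = 116


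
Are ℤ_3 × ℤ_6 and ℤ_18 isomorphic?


Comparing ℤ_3 × ℤ_6 and ℤ_18:
gcd(3,6) = 3 ≠ 1. Max element order in ℤ_3×ℤ_6 is lcm(3,6) = 6 < 18, so it has no element of order 18

No, ℤ_3 × ℤ_6 ≇ ℤ_18


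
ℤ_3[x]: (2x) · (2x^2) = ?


Expand and collect like terms; reduce coefficients mod 3:
x^0: 0·0 = 0 ≡ 0 (mod 3)
x^1: 0·0 + 2·0 = 0 ≡ 0 (mod 3)
x^2: 0·2 + 2·0 = 0 ≡ 0 (mod 3)
x^3: 2·2 = 4 ≡ 1 (mod 3)
Result: x^3

f · g = x^3


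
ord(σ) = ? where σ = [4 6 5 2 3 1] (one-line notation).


Cycle decomposition: (1 4 2 6) (3 5)
Cycle lengths: 4, 2
Order = lcm(4, 2) = 4

ord(σ) = 4


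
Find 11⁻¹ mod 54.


Use the extended Euclidean algorithm to write 1 = 11·s + 54·t; then s mod 54 is the inverse.
Euclidean algorithm:
  11 = 0·54 + 11
  54 = 4·11 + 10
  11 = 1·10 + 1
  10 = 10·1 + 0
gcd(11,54) = 1
Back-substitution gives: 11·(5) + 54·(-1) = 1
So 11⁻¹ ≡ 5 ≡ 5 (mod 54)
Check: 11 × 5 = 55 ≡ 1 (mod 54) ✓

11⁻¹ ≡ 5 (mod 54)


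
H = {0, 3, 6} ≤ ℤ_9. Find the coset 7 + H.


7 + H = {7 + h (mod 9) : h ∈ H}
7+0=7, 7+3=1, 7+6=4
7 + H = {1, 4, 7} = 1 + H

7 + H = {1, 4, 7}


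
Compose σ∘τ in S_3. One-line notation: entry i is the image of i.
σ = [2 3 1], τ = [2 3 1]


σ∘τ: apply τ first, then σ
1 →τ 2 →σ 3
2 →τ 3 →σ 1
3 →τ 1 →σ 2

σ∘τ = [3 1 2]


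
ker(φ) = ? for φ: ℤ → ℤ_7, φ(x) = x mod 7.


Kernel = preimage of identity
ker(φ) = {x ∈ ℤ : x ≡ 0 (mod 7)} = 7ℤ = {0, ±7, ±14, ...}

ker(φ) = 7ℤ


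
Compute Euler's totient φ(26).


φ(n) = count of k ∈ {1,...,n} with gcd(k,n)=1
Coprimes to 26: {1, 3, 5, 7, 9, 11, 15, 17, 19, 21, 23, 25}
Count: 12

φ(26) = 12


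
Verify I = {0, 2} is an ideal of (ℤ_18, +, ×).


Check ideal conditions for I = {0, 2} in ℤ_18:
(1) I is an additive subgroup? No
(2) For r ∈ ℤ_18 and a ∈ I: r·a ∈ I? No  [counterexample: r=2, a=2, r·a mod 18 = 4 ∉ I]

No, I is not an ideal of ℤ_18


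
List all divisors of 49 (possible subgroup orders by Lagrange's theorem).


Lagrange's theorem: |H| divides |G|
|G| = 49
Divisors of 49: 1, 7, 49

Possible subgroup orders: {1, 7, 49}


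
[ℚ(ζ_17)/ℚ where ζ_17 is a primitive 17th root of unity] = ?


[ℚ(ζ_n):ℚ] = deg Φ_n(x) = φ(n). Here φ(17) = 16

[ℚ(ζ_17)/ℚ where ζ_17 is a primitive 17th root of unity] = 16


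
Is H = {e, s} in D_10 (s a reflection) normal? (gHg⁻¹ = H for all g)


H = {e, s} in D_10 (s a reflection)
r·s·r⁻¹ = sr⁻² ≠ s for n ≥ 3, so {e, s} is not closed under conjugation

No, not a normal subgroup


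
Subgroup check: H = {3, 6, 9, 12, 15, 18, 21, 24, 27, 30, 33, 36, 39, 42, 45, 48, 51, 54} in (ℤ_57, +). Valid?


Subgroup test for H = {3, 6, 9, 12, 15, 18, 21, 24, 27, 30, 33, 36, 39, 42, 45, 48, 51, 54} in (ℤ_57, +):
(1) 0 ∈ H? No
(2) Closure: for all a,b ∈ H, (a+b) mod 57 ∈ H? No  [counterexample: 3 + 54 = 0 ∉ H]
(3) Inverses: for all a ∈ H, -a mod 57 ∈ H? Yes

No, H is not a subgroup of ℤ_57


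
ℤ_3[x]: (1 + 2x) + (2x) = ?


Add coefficients mod 3:
x^0: 1 + 0 = 1 (mod 3)
x^1: 2 + 2 = 1 (mod 3)
Result: 1 + x

f + g = 1 + x


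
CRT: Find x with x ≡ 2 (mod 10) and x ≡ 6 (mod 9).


m₁ = 10, m₂ = 9, gcd = 1, so CRT applies. M = m₁·m₂ = 90
Let M₁ = M/m₁ = 9, M₂ = M/m₂ = 10
Find y₁ ≡ M₁⁻¹ (mod m₁): 9⁻¹ ≡ 9 (mod 10)
Find y₂ ≡ M₂⁻¹ (mod m₂): 10⁻¹ ≡ 1 (mod 9)
x = a₁·M₁·y₁ + a₂·M₂·y₂ = 2·9·9 + 6·10·1 = 222
Reduce mod 90: x ≡ 42
Check: 42 mod 10 = 2 ✓, 42 mod 9 = 6 ✓

x ≡ 42 (mod 90)


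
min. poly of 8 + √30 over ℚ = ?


Let α = 8 + √30. Then α - 8 = √30, so (α - 8)² = 30, giving α² - 16α + 34 = 0. Degree 2 and α ∉ ℚ, so this is the minimal polynomial.

Minimal polynomial: x² - 16x + 34


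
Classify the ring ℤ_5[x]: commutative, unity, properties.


ℤ_5 is a field (n prime), so ℤ_5[x] is a commutative integral domain with unity
Commutative: Yes
Integral domain: Yes
Has unity: Yes

ℤ_5[x]: Commutative=Yes, Unity=Yes


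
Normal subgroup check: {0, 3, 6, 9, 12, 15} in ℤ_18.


H = {0, 3, 6, 9, 12, 15} in ℤ_18
ℤ_18 is abelian; every subgroup of an abelian group is normal

Yes, normal subgroup


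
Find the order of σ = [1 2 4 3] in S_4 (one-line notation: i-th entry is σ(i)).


Cycle decomposition: (3 4)
Cycle lengths: 2
Order = lcm(2) = 2

ord(σ) = 2


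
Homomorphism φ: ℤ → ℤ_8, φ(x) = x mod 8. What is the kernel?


Kernel = preimage of identity
ker(φ) = {x ∈ ℤ : x ≡ 0 (mod 8)} = 8ℤ = {0, ±8, ±16, ...}

ker(φ) = 8ℤ


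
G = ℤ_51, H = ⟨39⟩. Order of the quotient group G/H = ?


|⟨39⟩| = n / gcd(39, 51) = 51 / 3 = 17
H is normal (ℤ_51 is abelian).
|G/H| = |G| / |H| = 51 / 17 = 3

|G/H| = 3


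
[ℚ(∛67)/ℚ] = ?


∛67 has minimal polynomial x³ - 67 (irreducible over ℚ since 67 is not a perfect cube)

[ℚ(∛67)/ℚ] = 3


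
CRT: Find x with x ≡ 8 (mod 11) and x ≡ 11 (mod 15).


m₁ = 11, m₂ = 15, gcd = 1, so CRT applies. M = m₁·m₂ = 165
Let M₁ = M/m₁ = 15, M₂ = M/m₂ = 11
Find y₁ ≡ M₁⁻¹ (mod m₁): 15⁻¹ ≡ 3 (mod 11)
Find y₂ ≡ M₂⁻¹ (mod m₂): 11⁻¹ ≡ 11 (mod 15)
x = a₁·M₁·y₁ + a₂·M₂·y₂ = 8·15·3 + 11·11·11 = 1691
Reduce mod 165: x ≡ 41
Check: 41 mod 11 = 8 ✓, 41 mod 15 = 11 ✓

x ≡ 41 (mod 165)


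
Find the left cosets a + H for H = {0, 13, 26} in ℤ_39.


H = {0, 13, 26}, |H| = 3
Number of cosets = |G|/|H| = 39/3 = 13
0 + H = {0, 13, 26}
1 + H = {1, 14, 27}
2 + H = {2, 15, 28}
3 + H = {3, 16, 29}
4 + H = {4, 17, 30}
5 + H = {5, 18, 31}
6 + H = {6, 19, 32}
7 + H = {7, 20, 33}
8 + H = {8, 21, 34}
9 + H = {9, 22, 35}
10 + H = {10, 23, 36}
11 + H = {11, 24, 37}
12 + H = {12, 25, 38}

Cosets: 0+H={0,13,26}; 1+H={1,14,27}; 2+H={2,15,28}; 3+H={3,16,29}; 4+H={4,17,30}; 5+H={5,18,31}; 6+H={6,19,32}; 7+H={7,20,33}; 8+H={8,21,34}; 9+H={9,22,35}; 10+H={10,23,36}; 11+H={11,24,37}; 12+H={12,25,38}


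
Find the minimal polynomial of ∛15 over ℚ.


∛15 satisfies x³ - 15 = 0, irreducible over ℚ (no rational root; 15 is not a perfect cube)

Minimal polynomial: x³ - 15


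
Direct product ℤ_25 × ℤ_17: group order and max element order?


|ℤ_25 × ℤ_17| = 25 × 17 = 425
Max element order = lcm(25,17) = 425
Cyclic? Yes (gcd=1)

|ℤ_25×ℤ_17| = 425, max element order = 425


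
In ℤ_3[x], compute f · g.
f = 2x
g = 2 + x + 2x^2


Expand and collect like terms; reduce coefficients mod 3:
x^0: 0·2 = 0 ≡ 0 (mod 3)
x^1: 0·1 + 2·2 = 4 ≡ 1 (mod 3)
x^2: 0·2 + 2·1 = 2 ≡ 2 (mod 3)
x^3: 2·2 = 4 ≡ 1 (mod 3)
Result: x + 2x^2 + x^3

f · g = x + 2x^2 + x^3


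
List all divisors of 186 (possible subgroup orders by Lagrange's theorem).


Lagrange's theorem: |H| divides |G|
|G| = 186
Divisors of 186: 1, 2, 3, 6, 31, 62, 93, 186

Possible subgroup orders: {1, 2, 3, 6, 31, 62, 93, 186}


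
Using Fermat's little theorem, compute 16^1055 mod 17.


Fermat's little theorem: if p is prime and gcd(a,p)=1, then a^(p-1) ≡ 1 (mod p)
p = 17 is prime, gcd(16,17) = 1
Reduce exponent: 1055 mod 16 = 15
So 16^1055 ≡ 16^15 (mod 17)
16^15 mod 17 = 16

16^1055 ≡ 16 (mod 17)


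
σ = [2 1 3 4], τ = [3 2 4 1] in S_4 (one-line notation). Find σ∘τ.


σ∘τ: apply τ first, then σ
1 →τ 3 →σ 3
2 →τ 2 →σ 1
3 →τ 4 →σ 4
4 →τ 1 →σ 2

σ∘τ = [3 1 4 2]


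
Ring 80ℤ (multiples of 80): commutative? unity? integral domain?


80ℤ is a commutative ring under +,× but has no multiplicative identity (1 ∉ 80ℤ); it has no zero divisors, but without unity it is not an integral domain
Commutative: Yes
Integral domain: No
Has unity: No

80ℤ (multiples of 80): Commutative=Yes, Unity=No


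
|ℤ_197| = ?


ℤ_n has n elements.

|ℤ_197| = 197


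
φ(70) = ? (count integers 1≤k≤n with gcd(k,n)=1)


Factor n: 70 = 2 × 5 × 7
φ(n) = n · ∏(1 - 1/p) over distinct primes p | n
φ(70) = 70 · (1 - 1/2) · (1 - 1/5) · (1 - 1/7) = 24

φ(70) = 24


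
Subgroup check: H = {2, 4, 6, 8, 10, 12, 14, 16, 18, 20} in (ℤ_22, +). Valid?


Subgroup test for H = {2, 4, 6, 8, 10, 12, 14, 16, 18, 20} in (ℤ_22, +):
(1) 0 ∈ H? No
(2) Closure: for all a,b ∈ H, (a+b) mod 22 ∈ H? No  [counterexample: 2 + 20 = 0 ∉ H]
(3) Inverses: for all a ∈ H, -a mod 22 ∈ H? Yes

No, H is not a subgroup of ℤ_22


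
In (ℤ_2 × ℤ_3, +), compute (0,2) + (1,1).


Operation: componentwise addition mod (2, 3)
(0,2) + (1,1) = ((a₁+b₁) mod 2, (a₂+b₂) mod 3) with a = (0,2), b = (1,1)

(0,2) + (1,1) = (1,0)


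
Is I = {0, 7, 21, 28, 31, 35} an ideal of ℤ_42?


Check ideal conditions for I = {0, 7, 21, 28, 31, 35} in ℤ_42:
(1) I is an additive subgroup? No
(2) For r ∈ ℤ_42 and a ∈ I: r·a ∈ I? No  [counterexample: r=2, a=7, r·a mod 42 = 14 ∉ I]

No, I is not an ideal of ℤ_42


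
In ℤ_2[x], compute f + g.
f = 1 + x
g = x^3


Add coefficients mod 2:
x^0: 1 + 0 = 1 (mod 2)
x^1: 1 + 0 = 1 (mod 2)
x^2: 0 + 0 = 0 (mod 2)
x^3: 0 + 1 = 1 (mod 2)
Result: 1 + x + x^3

f + g = 1 + x + x^3


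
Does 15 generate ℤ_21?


g generates ℤ_n iff gcd(g, n) = 1
gcd(15, 21) = 3
Since gcd = 3 ≠ 1, ⟨15⟩ has order 7 < 21, so 15 is not a generator.

No, 15 does not generate ℤ_21


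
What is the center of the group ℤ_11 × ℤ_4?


Z(G) = {g ∈ G | gx = xg for all x ∈ G}
Direct product of abelian groups is abelian, so Z(G) = G

Z(ℤ_11 × ℤ_4) = ℤ_11 × ℤ_4


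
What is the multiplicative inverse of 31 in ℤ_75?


Use the extended Euclidean algorithm to write 1 = 31·s + 75·t; then s mod 75 is the inverse.
Euclidean algorithm:
  31 = 0·75 + 31
  75 = 2·31 + 13
  31 = 2·13 + 5
  13 = 2·5 + 3
  5 = 1·3 + 2
  3 = 1·2 + 1
  2 = 2·1 + 0
gcd(31,75) = 1
Back-substitution gives: 31·(-29) + 75·(12) = 1
So 31⁻¹ ≡ -29 ≡ 46 (mod 75)
Check: 31 × 46 = 1426 ≡ 1 (mod 75) ✓

31⁻¹ ≡ 46 (mod 75)


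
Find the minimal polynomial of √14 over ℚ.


√14 satisfies x² - 14 = 0, irreducible over ℚ since 14 is squarefree

Minimal polynomial: x² - 14


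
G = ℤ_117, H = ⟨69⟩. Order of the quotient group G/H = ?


|⟨69⟩| = n / gcd(69, 117) = 117 / 3 = 39
H is normal (ℤ_117 is abelian).
|G/H| = |G| / |H| = 117 / 39 = 3

|G/H| = 3


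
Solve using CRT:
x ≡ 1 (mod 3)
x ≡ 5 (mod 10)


m₁ = 3, m₂ = 10, gcd = 1, so CRT applies. M = m₁·m₂ = 30
Let M₁ = M/m₁ = 10, M₂ = M/m₂ = 3
Find y₁ ≡ M₁⁻¹ (mod m₁): 10⁻¹ ≡ 1 (mod 3)
Find y₂ ≡ M₂⁻¹ (mod m₂): 3⁻¹ ≡ 7 (mod 10)
x = a₁·M₁·y₁ + a₂·M₂·y₂ = 1·10·1 + 5·3·7 = 115
Reduce mod 30: x ≡ 25
Check: 25 mod 3 = 1 ✓, 25 mod 10 = 5 ✓

x ≡ 25 (mod 30)


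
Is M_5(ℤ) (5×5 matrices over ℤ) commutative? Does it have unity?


Matrix multiplication is non-commutative for n ≥ 2; the identity matrix I is the unity; singular matrices give zero divisors, so not an integral domain
Commutative: No
Integral domain: No
Has unity: Yes

M_5(ℤ) (5×5 matrices over ℤ): Commutative=No, Unity=Yes


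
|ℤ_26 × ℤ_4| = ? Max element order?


|ℤ_26 × ℤ_4| = 26 × 4 = 104
Max element order = lcm(26,4) = 52
Cyclic? No (gcd=2)

|ℤ_26×ℤ_4| = 104, max element order = 52


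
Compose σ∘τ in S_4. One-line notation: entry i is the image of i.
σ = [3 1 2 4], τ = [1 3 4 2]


σ∘τ: apply τ first, then σ
1 →τ 1 →σ 3
2 →τ 3 →σ 2
3 →τ 4 →σ 4
4 →τ 2 →σ 1

σ∘τ = [3 2 4 1]


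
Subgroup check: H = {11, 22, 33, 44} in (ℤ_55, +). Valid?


Subgroup test for H = {11, 22, 33, 44} in (ℤ_55, +):
(1) 0 ∈ H? No
(2) Closure: for all a,b ∈ H, (a+b) mod 55 ∈ H? No  [counterexample: 11 + 44 = 0 ∉ H]
(3) Inverses: for all a ∈ H, -a mod 55 ∈ H? Yes

No, H is not a subgroup of ℤ_55


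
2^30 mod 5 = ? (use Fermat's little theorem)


Fermat's little theorem: if p is prime and gcd(a,p)=1, then a^(p-1) ≡ 1 (mod p)
p = 5 is prime, gcd(2,5) = 1
Reduce exponent: 30 mod 4 = 2
So 2^30 ≡ 2^2 (mod 5)
2^2 mod 5 = 4

2^30 ≡ 4 (mod 5)


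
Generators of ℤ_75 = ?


g generates ℤ_n iff gcd(g,n) = 1
Prime factors of 75: 3, 5
Generators are g ∈ {1,...,74} not divisible by any of these primes.
Generators: {1, 2, 4, 7, 8, 11, 13, 14, 16, 17, 19, 22, 23, 26, 28, 29, 31, 32, 34, 37, 38, 41, 43, 44, 46, 47, 49, 52, 53, 56, 58, 59, 61, 62, 64, 67, 68, 71, 73, 74}
Number of generators = φ(75) = 40

Generators of ℤ_75 = {1, 2, 4, 7, 8, 11, 13, 14, 16, 17, 19, 22, 23, 26, 28, 29, 31, 32, 34, 37, 38, 41, 43, 44, 46, 47, 49, 52, 53, 56, 58, 59, 61, 62, 64, 67, 68, 71, 73, 74}


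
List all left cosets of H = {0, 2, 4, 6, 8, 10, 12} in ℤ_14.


H = {0, 2, 4, 6, 8, 10, 12}, |H| = 7
Number of cosets = |G|/|H| = 14/7 = 2
0 + H = {0, 2, 4, 6, 8, 10, 12}
1 + H = {1, 3, 5, 7, 9, 11, 13}

Cosets: 0+H={0,2,4,6,8,10,12}; 1+H={1,3,5,7,9,11,13}


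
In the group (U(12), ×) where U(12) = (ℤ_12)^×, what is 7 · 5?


Operation: multiplication mod 12
7 · 5 = (a × b) mod 12 with a = 7, b = 5

7 · 5 = 11


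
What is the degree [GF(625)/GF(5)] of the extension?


GF(625) = GF(5^4), so the extension degree is 4

[GF(625)/GF(5)] = 4


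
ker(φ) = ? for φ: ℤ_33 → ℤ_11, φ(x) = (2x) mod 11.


Kernel = preimage of identity
ker(φ) = {x ∈ ℤ_33 : 2x ≡ 0 (mod 11)}. Since 11 | 33, φ is well-defined. The kernel is the cyclic subgroup ⟨11⟩ of ℤ_33 (order 3), i.e. {0, 11, 22}

ker(φ) = {0, 11, 22}


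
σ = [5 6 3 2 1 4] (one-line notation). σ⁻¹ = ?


To find σ⁻¹, swap domain and range:
σ(1) = 5 → σ⁻¹(5) = 1
σ(2) = 6 → σ⁻¹(6) = 2
σ(3) = 3 → σ⁻¹(3) = 3
σ(4) = 2 → σ⁻¹(2) = 4
σ(5) = 1 → σ⁻¹(1) = 5
σ(6) = 4 → σ⁻¹(4) = 6

σ⁻¹ = [5 4 3 6 1 2]


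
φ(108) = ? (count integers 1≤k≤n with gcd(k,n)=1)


Factor n: 108 = 2^2 × 3^3
φ(n) = n · ∏(1 - 1/p) over distinct primes p | n
φ(108) = 108 · (1 - 1/2) · (1 - 1/3) = 36

φ(108) = 36


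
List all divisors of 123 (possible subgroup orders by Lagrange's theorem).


Lagrange's theorem: |H| divides |G|
|G| = 123
Divisors of 123: 1, 3, 41, 123

Possible subgroup orders: {1, 3, 41, 123}


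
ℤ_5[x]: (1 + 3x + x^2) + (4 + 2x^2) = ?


Add coefficients mod 5:
x^0: 1 + 4 = 0 (mod 5)
x^1: 3 + 0 = 3 (mod 5)
x^2: 1 + 2 = 3 (mod 5)
Result: 3x + 3x^2

f + g = 3x + 3x^2


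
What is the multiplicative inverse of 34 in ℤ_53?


Use the extended Euclidean algorithm to write 1 = 34·s + 53·t; then s mod 53 is the inverse.
Euclidean algorithm:
  34 = 0·53 + 34
  53 = 1·34 + 19
  34 = 1·19 + 15
  19 = 1·15 + 4
  15 = 3·4 + 3
  4 = 1·3 + 1
  3 = 3·1 + 0
gcd(34,53) = 1
Back-substitution gives: 34·(-14) + 53·(9) = 1
So 34⁻¹ ≡ -14 ≡ 39 (mod 53)
Check: 34 × 39 = 1326 ≡ 1 (mod 53) ✓

34⁻¹ ≡ 39 (mod 53)


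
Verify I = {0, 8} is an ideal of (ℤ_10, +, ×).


Check ideal conditions for I = {0, 8} in ℤ_10:
(1) I is an additive subgroup? No
(2) For r ∈ ℤ_10 and a ∈ I: r·a ∈ I? No  [counterexample: r=2, a=8, r·a mod 10 = 6 ∉ I]

No, I is not an ideal of ℤ_10


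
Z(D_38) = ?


Z(G) = {g ∈ G | gx = xg for all x ∈ G}
For even n, Z(D_n) = {e, r^(n/2)}: the 180° rotation r^19 commutes with every reflection and rotation

Z(D_38) = {e, r^19}


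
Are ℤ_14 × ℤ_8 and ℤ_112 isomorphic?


Comparing ℤ_14 × ℤ_8 and ℤ_112:
gcd(14,8) = 2 ≠ 1. Max element order in ℤ_14×ℤ_8 is lcm(14,8) = 56 < 112, so it has no element of order 112

No, ℤ_14 × ℤ_8 ≇ ℤ_112


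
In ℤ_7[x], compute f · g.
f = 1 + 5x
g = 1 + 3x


Expand and collect like terms; reduce coefficients mod 7:
x^0: 1·1 = 1 ≡ 1 (mod 7)
x^1: 1·3 + 5·1 = 8 ≡ 1 (mod 7)
x^2: 5·3 = 15 ≡ 1 (mod 7)
Result: 1 + x + x^2

f · g = 1 + x + x^2


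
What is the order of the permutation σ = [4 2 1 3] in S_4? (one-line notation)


Cycle decomposition: (1 4 3)
Cycle lengths: 3
Order = lcm(3) = 3

ord(σ) = 3


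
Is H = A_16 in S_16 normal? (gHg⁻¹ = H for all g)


H = A_16 in S_16
A_16 has index 2 in S_16, and every subgroup of index 2 is normal

Yes, normal subgroup


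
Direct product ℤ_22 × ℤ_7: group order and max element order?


|ℤ_22 × ℤ_7| = 22 × 7 = 154
Max element order = lcm(22,7) = 154
Cyclic? Yes (gcd=1)

|ℤ_22×ℤ_7| = 154, max element order = 154


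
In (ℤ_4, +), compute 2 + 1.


Operation: addition mod 4
2 + 1 = (a + b) mod 4 with a = 2, b = 1

2 + 1 = 3


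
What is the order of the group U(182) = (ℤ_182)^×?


U(n) is the group of units mod n; |U(n)| = φ(n)
|U(182)| = φ(182) = 72

|U(182) = (ℤ_182)^×| = 72


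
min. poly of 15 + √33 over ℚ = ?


Let α = 15 + √33. Then α - 15 = √33, so (α - 15)² = 33, giving α² - 30α + 192 = 0. Degree 2 and α ∉ ℚ, so this is the minimal polynomial.

Minimal polynomial: x² - 30x + 192


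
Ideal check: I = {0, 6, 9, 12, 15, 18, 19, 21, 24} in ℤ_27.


Check ideal conditions for I = {0, 6, 9, 12, 15, 18, 19, 21, 24} in ℤ_27:
(1) I is an additive subgroup? No
(2) For r ∈ ℤ_27 and a ∈ I: r·a ∈ I? No  [counterexample: r=2, a=15, r·a mod 27 = 3 ∉ I]

No, I is not an ideal of ℤ_27


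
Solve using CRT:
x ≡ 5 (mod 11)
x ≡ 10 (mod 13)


m₁ = 11, m₂ = 13, gcd = 1, so CRT applies. M = m₁·m₂ = 143
Let M₁ = M/m₁ = 13, M₂ = M/m₂ = 11
Find y₁ ≡ M₁⁻¹ (mod m₁): 13⁻¹ ≡ 6 (mod 11)
Find y₂ ≡ M₂⁻¹ (mod m₂): 11⁻¹ ≡ 6 (mod 13)
x = a₁·M₁·y₁ + a₂·M₂·y₂ = 5·13·6 + 10·11·6 = 1050
Reduce mod 143: x ≡ 49
Check: 49 mod 11 = 5 ✓, 49 mod 13 = 10 ✓

x ≡ 49 (mod 143)


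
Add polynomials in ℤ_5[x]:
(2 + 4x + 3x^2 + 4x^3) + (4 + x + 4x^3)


Add coefficients mod 5:
x^0: 2 + 4 = 1 (mod 5)
x^1: 4 + 1 = 0 (mod 5)
x^2: 3 + 0 = 3 (mod 5)
x^3: 4 + 4 = 3 (mod 5)
Result: 1 + 3x^2 + 3x^3

f + g = 1 + 3x^2 + 3x^3


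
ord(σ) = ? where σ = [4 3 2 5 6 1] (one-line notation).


Cycle decomposition: (1 4 5 6) (2 3)
Cycle lengths: 4, 2
Order = lcm(4, 2) = 4

ord(σ) = 4


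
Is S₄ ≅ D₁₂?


Comparing S₄ and D₁₂:
S₄ has trivial center; D₁₂ has center {e, r⁶}

No, S₄ ≇ D₁₂


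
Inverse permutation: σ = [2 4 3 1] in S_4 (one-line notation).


To find σ⁻¹, swap domain and range:
σ(1) = 2 → σ⁻¹(2) = 1
σ(2) = 4 → σ⁻¹(4) = 2
σ(3) = 3 → σ⁻¹(3) = 3
σ(4) = 1 → σ⁻¹(1) = 4

σ⁻¹ = [4 1 3 2]


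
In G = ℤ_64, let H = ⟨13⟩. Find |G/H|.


|⟨13⟩| = n / gcd(13, 64) = 64 / 1 = 64
H is normal (ℤ_64 is abelian).
|G/H| = |G| / |H| = 64 / 64 = 1

|G/H| = 1


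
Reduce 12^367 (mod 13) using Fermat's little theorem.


Fermat's little theorem: if p is prime and gcd(a,p)=1, then a^(p-1) ≡ 1 (mod p)
p = 13 is prime, gcd(12,13) = 1
Reduce exponent: 367 mod 12 = 7
So 12^367 ≡ 12^7 (mod 13)
12^7 mod 13 = 12

12^367 ≡ 12 (mod 13)


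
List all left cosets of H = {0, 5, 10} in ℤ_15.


H = {0, 5, 10}, |H| = 3
Number of cosets = |G|/|H| = 15/3 = 5
0 + H = {0, 5, 10}
1 + H = {1, 6, 11}
2 + H = {2, 7, 12}
3 + H = {3, 8, 13}
4 + H = {4, 9, 14}

Cosets: 0+H={0,5,10}; 1+H={1,6,11}; 2+H={2,7,12}; 3+H={3,8,13}; 4+H={4,9,14}


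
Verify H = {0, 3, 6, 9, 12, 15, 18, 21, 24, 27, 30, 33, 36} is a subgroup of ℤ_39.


Subgroup test for H = {0, 3, 6, 9, 12, 15, 18, 21, 24, 27, 30, 33, 36} in (ℤ_39, +):
(1) 0 ∈ H? Yes
(2) Closure: for all a,b ∈ H, (a+b) mod 39 ∈ H? Yes
(3) Inverses: for all a ∈ H, -a mod 39 ∈ H? Yes

Yes, H is a subgroup of ℤ_39


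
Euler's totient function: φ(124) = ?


Factor n: 124 = 2^2 × 31
φ(n) = n · ∏(1 - 1/p) over distinct primes p | n
φ(124) = 124 · (1 - 1/2) · (1 - 1/31) = 60

φ(124) = 60


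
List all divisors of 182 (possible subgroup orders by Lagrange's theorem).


Lagrange's theorem: |H| divides |G|
|G| = 182
Divisors of 182: 1, 2, 7, 13, 14, 26, 91, 182

Possible subgroup orders: {1, 2, 7, 13, 14, 26, 91, 182}


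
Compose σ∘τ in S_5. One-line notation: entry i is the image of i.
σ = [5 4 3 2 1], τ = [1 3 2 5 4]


σ∘τ: apply τ first, then σ
1 →τ 1 →σ 5
2 →τ 3 →σ 3
3 →τ 2 →σ 4
4 →τ 5 →σ 1
5 →τ 4 →σ 2

σ∘τ = [5 3 4 1 2]


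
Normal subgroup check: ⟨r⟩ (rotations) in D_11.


H = ⟨r⟩ (rotations) in D_11
The rotation subgroup ⟨r⟩ has index 2 in D_11, so it is normal

Yes, normal subgroup


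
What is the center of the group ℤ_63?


Z(G) = {g ∈ G | gx = xg for all x ∈ G}
ℤ_63 is abelian, so Z(G) = G

Z(ℤ_63) = ℤ_63


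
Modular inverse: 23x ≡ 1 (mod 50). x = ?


Use the extended Euclidean algorithm to write 1 = 23·s + 50·t; then s mod 50 is the inverse.
Euclidean algorithm:
  23 = 0·50 + 23
  50 = 2·23 + 4
  23 = 5·4 + 3
  4 = 1·3 + 1
  3 = 3·1 + 0
gcd(23,50) = 1
Back-substitution gives: 23·(-13) + 50·(6) = 1
So 23⁻¹ ≡ -13 ≡ 37 (mod 50)
Check: 23 × 37 = 851 ≡ 1 (mod 50) ✓

23⁻¹ ≡ 37 (mod 50)


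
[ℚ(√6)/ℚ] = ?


√6 has minimal polynomial x² - 6 (irreducible over ℚ since 6 is squarefree)

[ℚ(√6)/ℚ] = 2


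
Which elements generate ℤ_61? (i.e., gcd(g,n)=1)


g generates ℤ_n iff gcd(g,n) = 1
Prime factors of 61: 61
Generators are g ∈ {1,...,60} not divisible by any of these primes.
Generators: {1, 2, 3, 4, 5, 6, 7, 8, 9, 10, 11, 12, 13, 14, 15, 16, 17, 18, 19, 20, 21, 22, 23, 24, 25, 26, 27, 28, 29, 30, 31, 32, 33, 34, 35, 36, 37, 38, 39, 40, 41, 42, 43, 44, 45, 46, 47, 48, 49, 50, 51, 52, 53, 54, 55, 56, 57, 58, 59, 60}
Number of generators = φ(61) = 60

Generators of ℤ_61 = {1, 2, 3, 4, 5, 6, 7, 8, 9, 10, 11, 12, 13, 14, 15, 16, 17, 18, 19, 20, 21, 22, 23, 24, 25, 26, 27, 28, 29, 30, 31, 32, 33, 34, 35, 36, 37, 38, 39, 40, 41, 42, 43, 44, 45, 46, 47, 48, 49, 50, 51, 52, 53, 54, 55, 56, 57, 58, 59, 60}


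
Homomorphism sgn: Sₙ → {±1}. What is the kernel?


Kernel = preimage of identity
ker(sgn) = even permutations = Aₙ

ker(sgn) = Aₙ


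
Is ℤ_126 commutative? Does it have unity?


ℤ_126 is a commutative ring with unity 1; 126 = 2×63 is composite, so 2·63 ≡ 0 gives zero divisors (not an integral domain)
Commutative: Yes
Integral domain: No
Has unity: Yes

ℤ_126: Commutative=Yes, Unity=Yes


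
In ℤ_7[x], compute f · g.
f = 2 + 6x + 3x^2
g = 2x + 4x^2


Expand and collect like terms; reduce coefficients mod 7:
x^0: 2·0 = 0 ≡ 0 (mod 7)
x^1: 2·2 + 6·0 = 4 ≡ 4 (mod 7)
x^2: 2·4 + 6·2 + 3·0 = 20 ≡ 6 (mod 7)
x^3: 6·4 + 3·2 = 30 ≡ 2 (mod 7)
x^4: 3·4 = 12 ≡ 5 (mod 7)
Result: 4x + 6x^2 + 2x^3 + 5x^4

f · g = 4x + 6x^2 + 2x^3 + 5x^4


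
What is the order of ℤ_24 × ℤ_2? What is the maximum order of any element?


|ℤ_24 × ℤ_2| = 24 × 2 = 48
Max element order = lcm(24,2) = 24
Cyclic? No (gcd=2)

|ℤ_24×ℤ_2| = 48, max element order = 24


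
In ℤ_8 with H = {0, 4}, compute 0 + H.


0 + H = {0 + h (mod 8) : h ∈ H}
0+0=0, 0+4=4

0 + H = {0, 4}


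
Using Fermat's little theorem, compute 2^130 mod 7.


Fermat's little theorem: if p is prime and gcd(a,p)=1, then a^(p-1) ≡ 1 (mod p)
p = 7 is prime, gcd(2,7) = 1
Reduce exponent: 130 mod 6 = 4
So 2^130 ≡ 2^4 (mod 7)
2^4 mod 7 = 2

2^130 ≡ 2 (mod 7)


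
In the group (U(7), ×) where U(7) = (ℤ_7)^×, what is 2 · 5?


Operation: multiplication mod 7
2 · 5 = (a × b) mod 7 with a = 2, b = 5

2 · 5 = 3


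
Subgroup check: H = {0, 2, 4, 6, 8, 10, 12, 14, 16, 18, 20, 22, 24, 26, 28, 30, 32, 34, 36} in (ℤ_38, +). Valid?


Subgroup test for H = {0, 2, 4, 6, 8, 10, 12, 14, 16, 18, 20, 22, 24, 26, 28, 30, 32, 34, 36} in (ℤ_38, +):
(1) 0 ∈ H? Yes
(2) Closure: for all a,b ∈ H, (a+b) mod 38 ∈ H? Yes
(3) Inverses: for all a ∈ H, -a mod 38 ∈ H? Yes

Yes, H is a subgroup of ℤ_38


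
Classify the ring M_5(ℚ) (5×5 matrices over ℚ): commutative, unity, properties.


Matrix multiplication is non-commutative for n ≥ 2; the identity matrix I is the unity; singular matrices give zero divisors, so not an integral domain
Commutative: No
Integral domain: No
Has unity: Yes

M_5(ℚ) (5×5 matrices over ℚ): Commutative=No, Unity=Yes


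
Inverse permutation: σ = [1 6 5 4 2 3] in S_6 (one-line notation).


To find σ⁻¹, swap domain and range:
σ(1) = 1 → σ⁻¹(1) = 1
σ(2) = 6 → σ⁻¹(6) = 2
σ(3) = 5 → σ⁻¹(5) = 3
σ(4) = 4 → σ⁻¹(4) = 4
σ(5) = 2 → σ⁻¹(2) = 5
σ(6) = 3 → σ⁻¹(3) = 6

σ⁻¹ = [1 5 6 4 3 2]


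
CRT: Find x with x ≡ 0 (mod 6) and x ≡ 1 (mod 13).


m₁ = 6, m₂ = 13, gcd = 1, so CRT applies. M = m₁·m₂ = 78
Let M₁ = M/m₁ = 13, M₂ = M/m₂ = 6
Find y₁ ≡ M₁⁻¹ (mod m₁): 13⁻¹ ≡ 1 (mod 6)
Find y₂ ≡ M₂⁻¹ (mod m₂): 6⁻¹ ≡ 11 (mod 13)
x = a₁·M₁·y₁ + a₂·M₂·y₂ = 0·13·1 + 1·6·11 = 66
Reduce mod 78: x ≡ 66
Check: 66 mod 6 = 0 ✓, 66 mod 13 = 1 ✓

x ≡ 66 (mod 78)


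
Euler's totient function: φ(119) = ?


Factor n: 119 = 7 × 17
φ(n) = n · ∏(1 - 1/p) over distinct primes p | n
φ(119) = 119 · (1 - 1/7) · (1 - 1/17) = 96

φ(119) = 96


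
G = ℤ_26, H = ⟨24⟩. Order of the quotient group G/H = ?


|⟨24⟩| = n / gcd(24, 26) = 26 / 2 = 13
H is normal (ℤ_26 is abelian).
|G/H| = |G| / |H| = 26 / 13 = 2

|G/H| = 2


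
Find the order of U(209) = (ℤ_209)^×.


U(n) is the group of units mod n; |U(n)| = φ(n)
|U(209)| = φ(209) = 180

|U(209) = (ℤ_209)^×| = 180


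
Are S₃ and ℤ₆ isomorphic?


Comparing S₃ and ℤ₆:
S₃ is non-abelian, ℤ₆ is abelian

No, S₃ ≇ ℤ₆


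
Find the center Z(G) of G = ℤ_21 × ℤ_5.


Z(G) = {g ∈ G | gx = xg for all x ∈ G}
Direct product of abelian groups is abelian, so Z(G) = G

Z(ℤ_21 × ℤ_5) = ℤ_21 × ℤ_5


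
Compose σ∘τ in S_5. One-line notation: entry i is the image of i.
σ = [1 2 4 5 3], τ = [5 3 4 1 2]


σ∘τ: apply τ first, then σ
1 →τ 5 →σ 3
2 →τ 3 →σ 4
3 →τ 4 →σ 5
4 →τ 1 →σ 1
5 →τ 2 →σ 2

σ∘τ = [3 4 5 1 2]


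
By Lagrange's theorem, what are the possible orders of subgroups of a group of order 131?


Lagrange's theorem: |H| divides |G|
|G| = 131
Divisors of 131: 1, 131

Possible subgroup orders: {1, 131}


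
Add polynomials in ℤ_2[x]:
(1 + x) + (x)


Add coefficients mod 2:
x^0: 1 + 0 = 1 (mod 2)
x^1: 1 + 1 = 0 (mod 2)
Result: 1

f + g = 1


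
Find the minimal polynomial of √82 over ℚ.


√82 satisfies x² - 82 = 0, irreducible over ℚ since 82 is squarefree

Minimal polynomial: x² - 82


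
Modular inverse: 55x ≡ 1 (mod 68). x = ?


Use the extended Euclidean algorithm to write 1 = 55·s + 68·t; then s mod 68 is the inverse.
Euclidean algorithm:
  55 = 0·68 + 55
  68 = 1·55 + 13
  55 = 4·13 + 3
  13 = 4·3 + 1
  3 = 3·1 + 0
gcd(55,68) = 1
Back-substitution gives: 55·(-21) + 68·(17) = 1
So 55⁻¹ ≡ -21 ≡ 47 (mod 68)
Check: 55 × 47 = 2585 ≡ 1 (mod 68) ✓

55⁻¹ ≡ 47 (mod 68)


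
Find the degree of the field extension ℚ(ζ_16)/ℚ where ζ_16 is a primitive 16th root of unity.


[ℚ(ζ_n):ℚ] = deg Φ_n(x) = φ(n). Here φ(16) = 8

[ℚ(ζ_16)/ℚ where ζ_16 is a primitive 16th root of unity] = 8


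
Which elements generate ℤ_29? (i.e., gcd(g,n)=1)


g generates ℤ_n iff gcd(g,n) = 1
Prime factors of 29: 29
Generators are g ∈ {1,...,28} not divisible by any of these primes.
Generators: {1, 2, 3, 4, 5, 6, 7, 8, 9, 10, 11, 12, 13, 14, 15, 16, 17, 18, 19, 20, 21, 22, 23, 24, 25, 26, 27, 28}
Number of generators = φ(29) = 28

Generators of ℤ_29 = {1, 2, 3, 4, 5, 6, 7, 8, 9, 10, 11, 12, 13, 14, 15, 16, 17, 18, 19, 20, 21, 22, 23, 24, 25, 26, 27, 28}


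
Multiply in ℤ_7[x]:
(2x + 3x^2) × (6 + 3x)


Expand and collect like terms; reduce coefficients mod 7:
x^0: 0·6 = 0 ≡ 0 (mod 7)
x^1: 0·3 + 2·6 = 12 ≡ 5 (mod 7)
x^2: 2·3 + 3·6 = 24 ≡ 3 (mod 7)
x^3: 3·3 = 9 ≡ 2 (mod 7)
Result: 5x + 3x^2 + 2x^3

f · g = 5x + 3x^2 + 2x^3


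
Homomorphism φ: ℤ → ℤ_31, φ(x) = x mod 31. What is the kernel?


Kernel = preimage of identity
ker(φ) = {x ∈ ℤ : x ≡ 0 (mod 31)} = 31ℤ = {0, ±31, ±62, ...}

ker(φ) = 31ℤ


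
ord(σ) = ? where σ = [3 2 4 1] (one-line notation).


Cycle decomposition: (1 3 4)
Cycle lengths: 3
Order = lcm(3) = 3

ord(σ) = 3


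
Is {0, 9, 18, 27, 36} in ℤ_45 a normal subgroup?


H = {0, 9, 18, 27, 36} in ℤ_45
ℤ_45 is abelian; every subgroup of an abelian group is normal

Yes, normal subgroup


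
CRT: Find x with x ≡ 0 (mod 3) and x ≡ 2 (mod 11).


m₁ = 3, m₂ = 11, gcd = 1, so CRT applies. M = m₁·m₂ = 33
Let M₁ = M/m₁ = 11, M₂ = M/m₂ = 3
Find y₁ ≡ M₁⁻¹ (mod m₁): 11⁻¹ ≡ 2 (mod 3)
Find y₂ ≡ M₂⁻¹ (mod m₂): 3⁻¹ ≡ 4 (mod 11)
x = a₁·M₁·y₁ + a₂·M₂·y₂ = 0·11·2 + 2·3·4 = 24
Reduce mod 33: x ≡ 24
Check: 24 mod 3 = 0 ✓, 24 mod 11 = 2 ✓

x ≡ 24 (mod 33)


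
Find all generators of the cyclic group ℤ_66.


g generates ℤ_n iff gcd(g,n) = 1
Prime factors of 66: 2, 3, 11
Generators are g ∈ {1,...,65} not divisible by any of these primes.
Generators: {1, 5, 7, 13, 17, 19, 23, 25, 29, 31, 35, 37, 41, 43, 47, 49, 53, 59, 61, 65}
Number of generators = φ(66) = 20

Generators of ℤ_66 = {1, 5, 7, 13, 17, 19, 23, 25, 29, 31, 35, 37, 41, 43, 47, 49, 53, 59, 61, 65}


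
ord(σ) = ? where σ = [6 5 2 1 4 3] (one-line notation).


Cycle decomposition: (1 6 3 2 5 4)
Cycle lengths: 6
Order = lcm(6) = 6

ord(σ) = 6


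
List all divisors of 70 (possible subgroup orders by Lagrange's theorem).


Lagrange's theorem: |H| divides |G|
|G| = 70
Divisors of 70: 1, 2, 5, 7, 10, 14, 35, 70

Possible subgroup orders: {1, 2, 5, 7, 10, 14, 35, 70}


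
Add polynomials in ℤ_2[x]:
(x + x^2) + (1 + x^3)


Add coefficients mod 2:
x^0: 0 + 1 = 1 (mod 2)
x^1: 1 + 0 = 1 (mod 2)
x^2: 1 + 0 = 1 (mod 2)
x^3: 0 + 1 = 1 (mod 2)
Result: 1 + x + x^2 + x^3

f + g = 1 + x + x^2 + x^3


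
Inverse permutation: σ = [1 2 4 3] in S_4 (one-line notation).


To find σ⁻¹, swap domain and range:
σ(1) = 1 → σ⁻¹(1) = 1
σ(2) = 2 → σ⁻¹(2) = 2
σ(3) = 4 → σ⁻¹(4) = 3
σ(4) = 3 → σ⁻¹(3) = 4

σ⁻¹ = [1 2 4 3]


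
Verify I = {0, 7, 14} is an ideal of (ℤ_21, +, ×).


Check ideal conditions for I = {0, 7, 14} in ℤ_21:
(1) I is an additive subgroup? Yes
(2) For r ∈ ℤ_21 and a ∈ I: r·a ∈ I? Yes

Yes, I is an ideal of ℤ_21


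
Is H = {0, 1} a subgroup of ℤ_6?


Subgroup test for H = {0, 1} in (ℤ_6, +):
(1) 0 ∈ H? Yes
(2) Closure: for all a,b ∈ H, (a+b) mod 6 ∈ H? No  [counterexample: 1 + 1 = 2 ∉ H]
(3) Inverses: for all a ∈ H, -a mod 6 ∈ H? No

No, H is not a subgroup of ℤ_6


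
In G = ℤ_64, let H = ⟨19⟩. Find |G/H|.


|⟨19⟩| = n / gcd(19, 64) = 64 / 1 = 64
H is normal (ℤ_64 is abelian).
|G/H| = |G| / |H| = 64 / 64 = 1

|G/H| = 1


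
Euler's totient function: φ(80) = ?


Factor n: 80 = 2^4 × 5
φ(n) = n · ∏(1 - 1/p) over distinct primes p | n
φ(80) = 80 · (1 - 1/2) · (1 - 1/5) = 32

φ(80) = 32


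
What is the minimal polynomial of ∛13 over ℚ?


∛13 satisfies x³ - 13 = 0, irreducible over ℚ (no rational root; 13 is not a perfect cube)

Minimal polynomial: x³ - 13


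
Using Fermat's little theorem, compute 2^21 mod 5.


Fermat's little theorem: if p is prime and gcd(a,p)=1, then a^(p-1) ≡ 1 (mod p)
p = 5 is prime, gcd(2,5) = 1
Reduce exponent: 21 mod 4 = 1
So 2^21 ≡ 2^1 (mod 5)
2^1 mod 5 = 2

2^21 ≡ 2 (mod 5)


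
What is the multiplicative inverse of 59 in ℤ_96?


Use the extended Euclidean algorithm to write 1 = 59·s + 96·t; then s mod 96 is the inverse.
Euclidean algorithm:
  59 = 0·96 + 59
  96 = 1·59 + 37
  59 = 1·37 + 22
  37 = 1·22 + 15
  22 = 1·15 + 7
  15 = 2·7 + 1
  7 = 7·1 + 0
gcd(59,96) = 1
Back-substitution gives: 59·(-13) + 96·(8) = 1
So 59⁻¹ ≡ -13 ≡ 83 (mod 96)
Check: 59 × 83 = 4897 ≡ 1 (mod 96) ✓

59⁻¹ ≡ 83 (mod 96)


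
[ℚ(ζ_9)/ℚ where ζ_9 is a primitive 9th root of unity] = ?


[ℚ(ζ_n):ℚ] = deg Φ_n(x) = φ(n). Here φ(9) = 6

[ℚ(ζ_9)/ℚ where ζ_9 is a primitive 9th root of unity] = 6


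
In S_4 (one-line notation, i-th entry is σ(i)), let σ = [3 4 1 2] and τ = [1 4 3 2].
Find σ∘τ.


σ∘τ: apply τ first, then σ
1 →τ 1 →σ 3
2 →τ 4 →σ 2
3 →τ 3 →σ 1
4 →τ 2 →σ 4

σ∘τ = [3 2 1 4]


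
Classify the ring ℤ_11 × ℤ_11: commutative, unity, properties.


Direct product ring; commutative with unity (1,1); but (1,0)·(0,1) = (0,0) gives zero divisors, so not an integral domain
Commutative: Yes
Integral domain: No
Has unity: Yes

ℤ_11 × ℤ_11: Commutative=Yes, Unity=Yes


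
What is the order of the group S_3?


|S_n| = n! (number of permutations of n symbols)
|S_3| = 3! = 6

|S_3| = 6


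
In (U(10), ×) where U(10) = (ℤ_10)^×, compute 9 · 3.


Operation: multiplication mod 10
9 · 3 = (a × b) mod 10 with a = 9, b = 3

9 · 3 = 7


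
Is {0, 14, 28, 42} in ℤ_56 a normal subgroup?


H = {0, 14, 28, 42} in ℤ_56
ℤ_56 is abelian; every subgroup of an abelian group is normal

Yes, normal subgroup


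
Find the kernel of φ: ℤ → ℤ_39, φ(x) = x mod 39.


Kernel = preimage of identity
ker(φ) = {x ∈ ℤ : x ≡ 0 (mod 39)} = 39ℤ = {0, ±39, ±78, ...}

ker(φ) = 39ℤ


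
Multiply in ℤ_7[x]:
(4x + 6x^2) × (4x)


Expand and collect like terms; reduce coefficients mod 7:
x^0: 0·0 = 0 ≡ 0 (mod 7)
x^1: 0·4 + 4·0 = 0 ≡ 0 (mod 7)
x^2: 4·4 + 6·0 = 16 ≡ 2 (mod 7)
x^3: 6·4 = 24 ≡ 3 (mod 7)
Result: 2x^2 + 3x^3

f · g = 2x^2 + 3x^3


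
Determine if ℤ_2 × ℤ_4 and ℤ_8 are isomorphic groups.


Comparing ℤ_2 × ℤ_4 and ℤ_8:
gcd(2,4) = 2 ≠ 1. Max element order in ℤ_2×ℤ_4 is lcm(2,4) = 4 < 8, so it has no element of order 8

No, ℤ_2 × ℤ_4 ≇ ℤ_8


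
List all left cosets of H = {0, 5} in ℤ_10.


H = {0, 5}, |H| = 2
Number of cosets = |G|/|H| = 10/2 = 5
0 + H = {0, 5}
1 + H = {1, 6}
2 + H = {2, 7}
3 + H = {3, 8}
4 + H = {4, 9}

Cosets: 0+H={0,5}; 1+H={1,6}; 2+H={2,7}; 3+H={3,8}; 4+H={4,9}
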